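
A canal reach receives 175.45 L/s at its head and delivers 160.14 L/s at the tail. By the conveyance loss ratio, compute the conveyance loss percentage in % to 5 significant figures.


Approach: apply the conveyance loss ratio, loss% = ((Q_head - Q_tail)/Q_head)*100.
loss = ((175.45 - 160.14)/175.45)*100 = 8.7261 %
Therefore the conveyance loss percentage = 8.7261 %.


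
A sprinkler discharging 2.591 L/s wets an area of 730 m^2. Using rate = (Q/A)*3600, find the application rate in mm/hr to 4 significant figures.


rate = (2.591 / 730) * 3600 = 12.78 mm/hr
Therefore the application rate = 12.78 mm/hr.


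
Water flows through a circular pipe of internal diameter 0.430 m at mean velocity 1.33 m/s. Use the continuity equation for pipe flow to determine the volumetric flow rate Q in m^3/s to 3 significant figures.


Approach: apply the continuity equation for pipe flow, Q = A * v with A = pi*(D/2)^2.
A = pi*(0.430/2)^2 = 0.14522 m^2
Q = 0.14522 * 1.33 = 0.193 m^3/s
Therefore the volumetric flow rate Q = 0.193 m^3/s.


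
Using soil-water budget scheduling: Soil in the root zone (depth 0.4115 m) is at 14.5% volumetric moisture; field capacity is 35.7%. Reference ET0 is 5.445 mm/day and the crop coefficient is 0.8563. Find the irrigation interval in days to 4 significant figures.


Approach: apply soil-water budget scheduling, SMD = (FC-theta)/100*depth*1000; ETc = ET0*Kc; interval = SMD/ETc.
Step 1 — soil moisture deficit:
  SMD = (35.7 - 14.5)/100 * 0.4115 * 1000 = 87.2380 mm
Step 2 — daily crop ET (ETc = ET0*Kc):
  ETc = 5.445 * 0.8563 = 4.66255 mm/day
Step 3 — irrigation interval (SMD/ETc):
  interval = 87.2380 / 4.66255 = 18.71 days
Therefore the irrigation interval = 18.71 days.


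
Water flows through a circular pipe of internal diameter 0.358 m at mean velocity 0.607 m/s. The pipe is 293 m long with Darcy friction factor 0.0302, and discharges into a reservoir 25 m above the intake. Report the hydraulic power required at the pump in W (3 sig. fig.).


Approach: apply continuity + Darcy-Weisbach + hydraulic power, Q = A*v; hf = f*(L/D)*(v^2/(2g)); H = static + hf; P = rho*g*Q*H.
Step 1 — flow rate (continuity, Q = A*v):
  A = pi*(0.358/2)^2 = 0.10066 m^2
  Q = 0.10066 * 0.607 = 0.061100 m^3/s
Step 2 — friction head loss (Darcy-Weisbach):
  hf = 0.0302 * (293/0.358) * (0.607^2 / (2*9.81))
  hf = 0.46416 m
Step 3 — total head: H = 25 + 0.46416 = 25.464 m
Step 4 — hydraulic power (P = rho*g*Q*H):
  P = 1000 * 9.81 * 0.061100 * 25.464 = 15300 W
Therefore the hydraulic power required at the pump = 15300 W.


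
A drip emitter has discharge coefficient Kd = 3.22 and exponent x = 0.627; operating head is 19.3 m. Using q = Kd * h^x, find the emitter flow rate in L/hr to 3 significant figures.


q = 3.22 * 19.3^0.627 = 20.6 L/hr
Therefore the emitter flow rate = 20.6 L/hr.


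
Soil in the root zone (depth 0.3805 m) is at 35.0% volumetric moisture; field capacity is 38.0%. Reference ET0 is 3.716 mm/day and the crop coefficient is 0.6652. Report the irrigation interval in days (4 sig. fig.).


Approach: apply soil-water budget scheduling, SMD = (FC-theta)/100*depth*1000; ETc = ET0*Kc; interval = SMD/ETc.
Step 1 — soil moisture deficit:
  SMD = (38.0 - 35.0)/100 * 0.3805 * 1000 = 11.4150 mm
Step 2 — daily crop ET (ETc = ET0*Kc):
  ETc = 3.716 * 0.6652 = 2.47188 mm/day
Step 3 — irrigation interval (SMD/ETc):
  interval = 11.4150 / 2.47188 = 4.618 days
Therefore the irrigation interval = 4.618 days.


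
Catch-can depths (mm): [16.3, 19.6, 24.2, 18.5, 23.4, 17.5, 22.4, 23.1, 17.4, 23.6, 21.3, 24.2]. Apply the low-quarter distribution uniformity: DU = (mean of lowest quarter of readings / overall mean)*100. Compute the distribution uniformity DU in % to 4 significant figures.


sorted lowest 3 of 12: [16.3, 17.4, 17.5] -> mean = 17.0667 mm
overall mean = 20.9583 mm
DU = (17.0667/20.9583)*100 = 81.43 %
Therefore the distribution uniformity DU = 81.43 %.


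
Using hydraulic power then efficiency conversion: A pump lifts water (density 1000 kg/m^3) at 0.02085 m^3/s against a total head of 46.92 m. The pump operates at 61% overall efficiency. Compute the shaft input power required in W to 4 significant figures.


Approach: apply hydraulic power then efficiency conversion, P = rho*g*Q*H; P_in = P/eta.
Step 1 — hydraulic power (P = rho*g*Q*H):
  P = 1000 * 9.81 * 0.02085 * 46.92 = 9596.95 W
Step 2 — input power: P_in = P/eta = 9596.95 / 0.61 = 15730 W
Therefore the shaft input power required = 15730 W.


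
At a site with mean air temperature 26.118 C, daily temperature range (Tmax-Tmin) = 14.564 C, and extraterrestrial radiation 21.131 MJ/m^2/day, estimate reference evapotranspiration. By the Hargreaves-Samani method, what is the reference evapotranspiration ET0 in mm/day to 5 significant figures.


Approach: apply the Hargreaves-Samani method, ET0 = 0.0023*(Tmean+17.8)*sqrt(Tmax-Tmin)*0.408*Ra.
ET0 = 0.0023*(26.118+17.8)*sqrt(14.564)*0.408*21.131 = 3.3235 mm/day
Therefore the reference evapotranspiration ET0 = 3.3235 mm/day.


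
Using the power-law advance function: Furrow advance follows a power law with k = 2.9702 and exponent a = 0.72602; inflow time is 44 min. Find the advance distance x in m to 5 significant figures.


Approach: apply the power-law advance function, x = k*t^a.
x = 2.9702 * 44^0.72602 = 46.341 m
Therefore the advance distance x = 46.341 m.


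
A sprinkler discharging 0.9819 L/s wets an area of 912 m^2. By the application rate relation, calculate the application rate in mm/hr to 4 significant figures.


Approach: apply the application rate relation, rate = (Q/A)*3600.
rate = (0.9819 / 912) * 3600 = 3.876 mm/hr
Therefore the application rate = 3.876 mm/hr.


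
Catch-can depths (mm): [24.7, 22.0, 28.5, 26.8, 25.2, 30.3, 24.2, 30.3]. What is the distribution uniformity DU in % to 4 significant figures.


Approach: apply the low-quarter distribution uniformity, DU = (mean of lowest quarter of readings / overall mean)*100.
sorted lowest 2 of 8: [22.0, 24.2] -> mean = 23.1000 mm
overall mean = 26.5000 mm
DU = (23.1000/26.5000)*100 = 87.17 %
Therefore the distribution uniformity DU = 87.17 %.


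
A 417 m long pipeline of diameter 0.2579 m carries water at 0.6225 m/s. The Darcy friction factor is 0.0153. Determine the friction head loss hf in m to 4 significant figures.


Approach: apply the Darcy-Weisbach equation, hf = f*(L/D)*(v^2/(2g)).
hf = 0.0153 * (417/0.2579) * (0.6225^2 / (2*9.81))
hf = 0.4886 m
Therefore the friction head loss hf = 0.4886 m.


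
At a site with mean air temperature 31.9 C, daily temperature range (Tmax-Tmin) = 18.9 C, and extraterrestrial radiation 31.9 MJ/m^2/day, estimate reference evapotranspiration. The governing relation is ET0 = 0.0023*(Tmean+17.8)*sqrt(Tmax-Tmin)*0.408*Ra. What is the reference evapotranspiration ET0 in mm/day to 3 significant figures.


ET0 = 0.0023*(31.9+17.8)*sqrt(18.9)*0.408*31.9 = 6.47 mm/day
Therefore the reference evapotranspiration ET0 = 6.47 mm/day.


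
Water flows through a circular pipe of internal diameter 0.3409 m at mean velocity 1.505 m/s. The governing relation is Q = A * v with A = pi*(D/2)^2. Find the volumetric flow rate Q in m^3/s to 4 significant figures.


A = pi*(0.3409/2)^2 = 0.0912733 m^2
Q = 0.0912733 * 1.505 = 0.1374 m^3/s
Therefore the volumetric flow rate Q = 0.1374 m^3/s.


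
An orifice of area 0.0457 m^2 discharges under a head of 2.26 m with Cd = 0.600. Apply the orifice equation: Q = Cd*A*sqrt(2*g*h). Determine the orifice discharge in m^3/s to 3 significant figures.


Q = 0.600 * 0.0457 * sqrt(2*9.81*2.26) = 0.183 m^3/s
Therefore the orifice discharge = 0.183 m^3/s.


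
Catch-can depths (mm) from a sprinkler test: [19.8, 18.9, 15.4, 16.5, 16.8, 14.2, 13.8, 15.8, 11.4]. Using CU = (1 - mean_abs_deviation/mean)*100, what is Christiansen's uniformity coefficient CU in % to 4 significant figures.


mean = 15.8444 mm
mean |d_i - mean| = 1.91605 mm
CU = (1 - 1.91605/15.8444)*100 = 87.91 %
Therefore Christiansen's uniformity coefficient CU = 87.91 %.


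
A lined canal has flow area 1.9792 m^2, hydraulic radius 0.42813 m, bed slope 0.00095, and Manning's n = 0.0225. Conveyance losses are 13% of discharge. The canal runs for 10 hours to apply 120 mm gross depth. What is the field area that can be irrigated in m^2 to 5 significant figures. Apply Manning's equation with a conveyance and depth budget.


Approach: apply Manning's equation with a conveyance and depth budget, Q = (1/n)*A*R^(2/3)*S^(1/2); Q_field = Q*(1-loss); Area = Q_field*t/(d/1000).
Step 1 — canal discharge (Manning's equation):
  Q = (1/0.0225) * 1.9792 * 0.42813^(2/3) * 0.00095^(1/2) = 1.540114 m^3/s
Step 2 — delivered flow: Q_field = 1.540114*(1 - 13/100) = 1.339899 m^3/s
Step 3 — volume delivered: V = 1.339899 * 10*3600 = 48236.36 m^3
Step 4 — area served: A = V / (depth/1000) = 48236.36 / 0.12 = 401970 m^2
Therefore the field area that can be irrigated = 401970 m^2.


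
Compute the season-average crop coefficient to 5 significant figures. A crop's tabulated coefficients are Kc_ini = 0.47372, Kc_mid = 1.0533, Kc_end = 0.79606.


Approach: apply a simple seasonal average, Kc_avg = (Kc_ini + Kc_mid + Kc_end)/3.
Kc_avg = (0.47372 + 1.0533 + 0.79606)/3 = 0.77436
Therefore the season-average crop coefficient = 0.77436.


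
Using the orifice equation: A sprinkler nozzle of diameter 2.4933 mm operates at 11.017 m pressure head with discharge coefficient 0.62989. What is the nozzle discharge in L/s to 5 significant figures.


Approach: apply the orifice equation, Q = Cd*A*sqrt(2*g*h), A = pi*(d/2)^2.
A = pi*(2.4933e-3/2)^2 = 4.882463e-06 m^2
Q = 0.62989 * 4.882463e-06 * sqrt(2*9.81*11.017) * 1000 = 0.045215 L/s
Therefore the nozzle discharge = 0.045215 L/s.


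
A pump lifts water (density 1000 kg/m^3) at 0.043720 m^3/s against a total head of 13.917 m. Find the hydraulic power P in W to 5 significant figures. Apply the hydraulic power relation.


Approach: apply the hydraulic power relation, P = rho*g*Q*H.
P = 1000 * 9.81 * 0.043720 * 13.917 = 5968.9 W
Therefore the hydraulic power P = 5968.9 W.


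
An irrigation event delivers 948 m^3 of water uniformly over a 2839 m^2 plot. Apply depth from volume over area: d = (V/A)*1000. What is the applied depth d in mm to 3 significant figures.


d = (948 / 2839) * 1000 = 334 mm
Therefore the applied depth d = 334 mm.


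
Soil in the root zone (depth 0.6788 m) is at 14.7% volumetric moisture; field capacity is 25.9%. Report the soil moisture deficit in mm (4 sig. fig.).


Approach: apply the soil moisture deficit relation, SMD = (FC - theta)/100 * depth * 1000.
SMD = (25.9 - 14.7)/100 * 0.6788 * 1000 = 76.03 mm
Therefore the soil moisture deficit = 76.03 mm.


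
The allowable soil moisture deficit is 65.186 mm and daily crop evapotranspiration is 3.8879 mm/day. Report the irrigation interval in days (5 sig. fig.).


Approach: apply the irrigation interval relation, interval = SMD / ETc.
interval = 65.186 / 3.8879 = 16.766 days
Therefore the irrigation interval = 16.766 days.


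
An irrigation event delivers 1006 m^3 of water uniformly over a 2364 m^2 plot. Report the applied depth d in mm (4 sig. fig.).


Approach: apply depth from volume over area, d = (V/A)*1000.
d = (1006 / 2364) * 1000 = 425.5 mm
Therefore the applied depth d = 425.5 mm.


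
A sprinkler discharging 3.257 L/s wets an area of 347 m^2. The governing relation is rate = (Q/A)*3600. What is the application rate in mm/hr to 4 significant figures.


rate = (3.257 / 347) * 3600 = 33.79 mm/hr
Therefore the application rate = 33.79 mm/hr.


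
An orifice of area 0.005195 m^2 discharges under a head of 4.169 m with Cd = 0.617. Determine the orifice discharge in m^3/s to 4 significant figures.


Approach: apply the orifice equation, Q = Cd*A*sqrt(2*g*h).
Q = 0.617 * 0.005195 * sqrt(2*9.81*4.169) = 0.02899 m^3/s
Therefore the orifice discharge = 0.02899 m^3/s.


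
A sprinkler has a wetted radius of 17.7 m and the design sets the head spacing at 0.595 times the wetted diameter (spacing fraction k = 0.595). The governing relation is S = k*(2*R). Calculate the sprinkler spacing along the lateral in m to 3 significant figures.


S = 0.595 * (2 * 17.7) = 21.1 m
Therefore the sprinkler spacing along the lateral = 21.1 m.


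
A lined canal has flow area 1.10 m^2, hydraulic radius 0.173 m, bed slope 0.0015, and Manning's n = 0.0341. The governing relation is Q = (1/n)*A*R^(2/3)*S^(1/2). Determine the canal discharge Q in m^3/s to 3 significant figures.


Q = (1/0.0341) * 1.10 * 0.173^(2/3) * 0.0015^(1/2) = 0.388 m^3/s
Therefore the canal discharge Q = 0.388 m^3/s.


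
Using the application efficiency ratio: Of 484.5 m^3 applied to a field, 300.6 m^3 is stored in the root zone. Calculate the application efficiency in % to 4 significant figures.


Approach: apply the application efficiency ratio, Ea = (stored/applied)*100.
Ea = (300.6/484.5)*100 = 62.04 %
Therefore the application efficiency = 62.04 %.


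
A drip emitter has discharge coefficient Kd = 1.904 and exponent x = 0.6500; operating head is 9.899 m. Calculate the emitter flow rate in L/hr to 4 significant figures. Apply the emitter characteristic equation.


Approach: apply the emitter characteristic equation, q = Kd * h^x.
q = 1.904 * 9.899^0.6500 = 8.449 L/hr
Therefore the emitter flow rate = 8.449 L/hr.


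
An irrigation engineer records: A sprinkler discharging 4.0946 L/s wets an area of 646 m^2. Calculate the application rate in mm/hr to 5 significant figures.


Approach: apply the application rate relation, rate = (Q/A)*3600.
rate = (4.0946 / 646) * 3600 = 22.818 mm/hr
Therefore the application rate = 22.818 mm/hr.


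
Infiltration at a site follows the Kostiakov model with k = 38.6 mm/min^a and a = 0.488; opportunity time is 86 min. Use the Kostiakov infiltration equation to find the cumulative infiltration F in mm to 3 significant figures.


Approach: apply the Kostiakov infiltration equation, F = k*t^a.
F = 38.6 * 86^0.488 = 339 mm
Therefore the cumulative infiltration F = 339 mm.


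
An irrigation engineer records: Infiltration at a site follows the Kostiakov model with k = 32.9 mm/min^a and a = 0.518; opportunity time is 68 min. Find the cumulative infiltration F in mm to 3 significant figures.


Approach: apply the Kostiakov infiltration equation, F = k*t^a.
F = 32.9 * 68^0.518 = 293 mm
Therefore the cumulative infiltration F = 293 mm.


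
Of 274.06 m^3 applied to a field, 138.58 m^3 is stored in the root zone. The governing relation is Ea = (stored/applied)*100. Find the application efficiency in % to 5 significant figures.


Ea = (138.58/274.06)*100 = 50.566 %
Therefore the application efficiency = 50.566 %.


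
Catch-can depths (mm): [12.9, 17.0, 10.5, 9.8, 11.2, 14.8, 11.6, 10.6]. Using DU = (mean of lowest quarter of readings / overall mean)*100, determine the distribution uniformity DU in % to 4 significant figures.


sorted lowest 2 of 8: [9.8, 10.5] -> mean = 10.1500 mm
overall mean = 12.3000 mm
DU = (10.1500/12.3000)*100 = 82.52 %
Therefore the distribution uniformity DU = 82.52 %.


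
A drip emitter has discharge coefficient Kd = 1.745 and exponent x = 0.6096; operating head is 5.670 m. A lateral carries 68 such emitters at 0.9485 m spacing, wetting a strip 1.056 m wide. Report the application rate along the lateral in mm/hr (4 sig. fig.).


Approach: apply the emitter equation with a lateral mass balance, q = Kd*h^x; Q = n*q; rate = Q/(n*spacing*width).
Step 1 — single emitter flow (q = Kd*h^x):
  q = 1.745 * 5.670^0.6096 = 5.02550 L/hr
Step 2 — total lateral flow: Q = 68 * 5.02550 = 341.734 L/hr
Step 3 — wetted area: A = 68 * 0.9485 * 1.056 = 68.1099 m^2
Step 4 — application rate: Q/A = 341.734/68.1099 = 5.017 mm/hr
Therefore the application rate along the lateral = 5.017 mm/hr.


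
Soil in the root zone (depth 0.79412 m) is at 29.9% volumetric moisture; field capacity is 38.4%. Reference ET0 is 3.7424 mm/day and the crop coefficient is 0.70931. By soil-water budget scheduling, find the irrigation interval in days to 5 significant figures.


Approach: apply soil-water budget scheduling, SMD = (FC-theta)/100*depth*1000; ETc = ET0*Kc; interval = SMD/ETc.
Step 1 — soil moisture deficit:
  SMD = (38.4 - 29.9)/100 * 0.79412 * 1000 = 67.50020 mm
Step 2 — daily crop ET (ETc = ET0*Kc):
  ETc = 3.7424 * 0.70931 = 2.654522 mm/day
Step 3 — irrigation interval (SMD/ETc):
  interval = 67.50020 / 2.654522 = 25.428 days
Therefore the irrigation interval = 25.428 days.


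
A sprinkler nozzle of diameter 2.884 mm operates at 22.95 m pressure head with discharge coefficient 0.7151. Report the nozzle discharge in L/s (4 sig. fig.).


Approach: apply the orifice equation, Q = Cd*A*sqrt(2*g*h), A = pi*(d/2)^2.
A = pi*(2.884e-3/2)^2 = 6.53251e-06 m^2
Q = 0.7151 * 6.53251e-06 * sqrt(2*9.81*22.95) * 1000 = 0.09913 L/s
Therefore the nozzle discharge = 0.09913 L/s.


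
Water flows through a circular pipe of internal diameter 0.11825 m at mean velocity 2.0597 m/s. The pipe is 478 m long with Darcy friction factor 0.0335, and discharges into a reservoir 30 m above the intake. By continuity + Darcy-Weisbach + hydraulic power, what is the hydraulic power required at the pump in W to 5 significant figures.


Approach: apply continuity + Darcy-Weisbach + hydraulic power, Q = A*v; hf = f*(L/D)*(v^2/(2g)); H = static + hf; P = rho*g*Q*H.
Step 1 — flow rate (continuity, Q = A*v):
  A = pi*(0.11825/2)^2 = 0.01098227 m^2
  Q = 0.01098227 * 2.0597 = 0.02262018 m^3/s
Step 2 — friction head loss (Darcy-Weisbach):
  hf = 0.0335 * (478/0.11825) * (2.0597^2 / (2*9.81))
  hf = 29.28063 m
Step 3 — total head: H = 30 + 29.28063 = 59.28063 m
Step 4 — hydraulic power (P = rho*g*Q*H):
  P = 1000 * 9.81 * 0.02262018 * 59.28063 = 13155 W
Therefore the hydraulic power required at the pump = 13155 W.


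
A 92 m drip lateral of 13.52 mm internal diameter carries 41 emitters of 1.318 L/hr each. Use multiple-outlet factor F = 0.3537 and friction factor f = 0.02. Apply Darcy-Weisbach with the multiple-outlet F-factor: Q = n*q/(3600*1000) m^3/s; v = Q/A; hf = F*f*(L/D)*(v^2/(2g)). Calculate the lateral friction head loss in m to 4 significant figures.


Q = 41*1.318/(3600*1000) = 1.50106e-05 m^3/s
A = pi*(13.52e-3/2)^2 = 1.43563e-04 m^2, so v = Q/A = 0.104557 m/s
hf = 0.3537*0.02*(92/0.01352)*(0.104557^2/(2*9.81)) = 0.02682 m
Therefore the lateral friction head loss = 0.02682 m.


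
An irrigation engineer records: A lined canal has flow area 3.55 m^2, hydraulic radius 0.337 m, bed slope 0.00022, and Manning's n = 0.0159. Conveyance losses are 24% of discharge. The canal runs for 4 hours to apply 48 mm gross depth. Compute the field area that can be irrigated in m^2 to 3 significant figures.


Approach: apply Manning's equation with a conveyance and depth budget, Q = (1/n)*A*R^(2/3)*S^(1/2); Q_field = Q*(1-loss); Area = Q_field*t/(d/1000).
Step 1 — canal discharge (Manning's equation):
  Q = (1/0.0159) * 3.55 * 0.337^(2/3) * 0.00022^(1/2) = 1.6037 m^3/s
Step 2 — delivered flow: Q_field = 1.6037*(1 - 24/100) = 1.2188 m^3/s
Step 3 — volume delivered: V = 1.2188 * 4*3600 = 17551 m^3
Step 4 — area served: A = V / (depth/1000) = 17551 / 0.048 = 366000 m^2
Therefore the field area that can be irrigated = 366000 m^2.


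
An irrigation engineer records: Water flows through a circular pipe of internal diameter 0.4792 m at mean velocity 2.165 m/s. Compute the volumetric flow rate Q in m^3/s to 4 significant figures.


Approach: apply the continuity equation for pipe flow, Q = A * v with A = pi*(D/2)^2.
A = pi*(0.4792/2)^2 = 0.180353 m^2
Q = 0.180353 * 2.165 = 0.3905 m^3/s
Therefore the volumetric flow rate Q = 0.3905 m^3/s.


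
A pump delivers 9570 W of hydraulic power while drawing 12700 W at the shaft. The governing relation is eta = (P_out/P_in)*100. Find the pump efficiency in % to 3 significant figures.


eta = (9570 / 12700) * 100 = 75.4 %
Therefore the pump efficiency = 75.4 %.


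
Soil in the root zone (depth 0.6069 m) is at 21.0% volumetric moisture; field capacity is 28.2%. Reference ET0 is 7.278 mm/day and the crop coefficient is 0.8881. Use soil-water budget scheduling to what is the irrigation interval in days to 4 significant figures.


Approach: apply soil-water budget scheduling, SMD = (FC-theta)/100*depth*1000; ETc = ET0*Kc; interval = SMD/ETc.
Step 1 — soil moisture deficit:
  SMD = (28.2 - 21.0)/100 * 0.6069 * 1000 = 43.6968 mm
Step 2 — daily crop ET (ETc = ET0*Kc):
  ETc = 7.278 * 0.8881 = 6.46359 mm/day
Step 3 — irrigation interval (SMD/ETc):
  interval = 43.6968 / 6.46359 = 6.760 days
Therefore the irrigation interval = 6.760 days.


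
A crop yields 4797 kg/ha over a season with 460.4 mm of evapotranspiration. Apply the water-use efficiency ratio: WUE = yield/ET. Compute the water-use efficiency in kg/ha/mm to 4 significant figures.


WUE = 4797 / 460.4 = 10.42 kg/ha/mm
Therefore the water-use efficiency = 10.42 kg/ha/mm.


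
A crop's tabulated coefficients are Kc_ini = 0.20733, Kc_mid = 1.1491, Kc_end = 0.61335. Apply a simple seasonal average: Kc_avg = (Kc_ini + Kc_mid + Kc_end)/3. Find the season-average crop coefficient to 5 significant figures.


Kc_avg = (0.20733 + 1.1491 + 0.61335)/3 = 0.65659
Therefore the season-average crop coefficient = 0.65659.


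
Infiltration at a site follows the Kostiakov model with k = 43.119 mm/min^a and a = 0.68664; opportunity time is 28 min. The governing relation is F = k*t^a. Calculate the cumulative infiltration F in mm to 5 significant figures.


F = 43.119 * 28^0.68664 = 424.96 mm
Therefore the cumulative infiltration F = 424.96 mm.


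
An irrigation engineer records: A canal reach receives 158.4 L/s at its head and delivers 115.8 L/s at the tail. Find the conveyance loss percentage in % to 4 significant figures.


Approach: apply the conveyance loss ratio, loss% = ((Q_head - Q_tail)/Q_head)*100.
loss = ((158.4 - 115.8)/158.4)*100 = 26.89 %
Therefore the conveyance loss percentage = 26.89 %.


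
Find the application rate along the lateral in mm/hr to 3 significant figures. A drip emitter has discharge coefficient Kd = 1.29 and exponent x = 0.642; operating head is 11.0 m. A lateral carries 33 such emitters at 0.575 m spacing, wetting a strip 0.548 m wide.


Approach: apply the emitter equation with a lateral mass balance, q = Kd*h^x; Q = n*q; rate = Q/(n*spacing*width).
Step 1 — single emitter flow (q = Kd*h^x):
  q = 1.29 * 11.0^0.642 = 6.0140 L/hr
Step 2 — total lateral flow: Q = 33 * 6.0140 = 198.46 L/hr
Step 3 — wetted area: A = 33 * 0.575 * 0.548 = 10.398 m^2
Step 4 — application rate: Q/A = 198.46/10.398 = 19.1 mm/hr
Therefore the application rate along the lateral = 19.1 mm/hr.


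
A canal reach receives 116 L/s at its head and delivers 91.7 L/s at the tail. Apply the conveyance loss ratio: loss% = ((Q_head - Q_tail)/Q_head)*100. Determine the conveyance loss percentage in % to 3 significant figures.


loss = ((116 - 91.7)/116)*100 = 20.9 %
Therefore the conveyance loss percentage = 20.9 %.


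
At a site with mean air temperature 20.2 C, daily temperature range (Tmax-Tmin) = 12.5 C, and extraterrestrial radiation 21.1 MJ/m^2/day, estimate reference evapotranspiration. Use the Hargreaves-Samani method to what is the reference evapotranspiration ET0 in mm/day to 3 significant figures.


Approach: apply the Hargreaves-Samani method, ET0 = 0.0023*(Tmean+17.8)*sqrt(Tmax-Tmin)*0.408*Ra.
ET0 = 0.0023*(20.2+17.8)*sqrt(12.5)*0.408*21.1 = 2.66 mm/day
Therefore the reference evapotranspiration ET0 = 2.66 mm/day.


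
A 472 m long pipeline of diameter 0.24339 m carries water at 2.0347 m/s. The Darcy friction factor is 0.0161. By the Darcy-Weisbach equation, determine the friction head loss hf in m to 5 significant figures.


Approach: apply the Darcy-Weisbach equation, hf = f*(L/D)*(v^2/(2g)).
hf = 0.0161 * (472/0.24339) * (2.0347^2 / (2*9.81))
hf = 6.5882 m
Therefore the friction head loss hf = 6.5882 m.


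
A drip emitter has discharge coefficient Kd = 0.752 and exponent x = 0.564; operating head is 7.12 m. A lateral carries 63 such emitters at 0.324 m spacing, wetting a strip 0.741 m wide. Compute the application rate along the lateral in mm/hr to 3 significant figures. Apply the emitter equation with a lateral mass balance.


Approach: apply the emitter equation with a lateral mass balance, q = Kd*h^x; Q = n*q; rate = Q/(n*spacing*width).
Step 1 — single emitter flow (q = Kd*h^x):
  q = 0.752 * 7.12^0.564 = 2.2752 L/hr
Step 2 — total lateral flow: Q = 63 * 2.2752 = 143.34 L/hr
Step 3 — wetted area: A = 63 * 0.324 * 0.741 = 15.125 m^2
Step 4 — application rate: Q/A = 143.34/15.125 = 9.48 mm/hr
Therefore the application rate along the lateral = 9.48 mm/hr.


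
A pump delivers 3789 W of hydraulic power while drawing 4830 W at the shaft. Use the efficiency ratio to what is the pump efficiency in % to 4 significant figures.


Approach: apply the efficiency ratio, eta = (P_out/P_in)*100.
eta = (3789 / 4830) * 100 = 78.45 %
Therefore the pump efficiency = 78.45 %.


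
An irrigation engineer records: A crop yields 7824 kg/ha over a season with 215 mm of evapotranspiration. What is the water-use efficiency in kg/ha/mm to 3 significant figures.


Approach: apply the water-use efficiency ratio, WUE = yield/ET.
WUE = 7824 / 215 = 36.4 kg/ha/mm
Therefore the water-use efficiency = 36.4 kg/ha/mm.


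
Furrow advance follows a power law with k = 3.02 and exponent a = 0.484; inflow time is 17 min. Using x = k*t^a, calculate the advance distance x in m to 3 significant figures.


x = 3.02 * 17^0.484 = 11.9 m
Therefore the advance distance x = 11.9 m.


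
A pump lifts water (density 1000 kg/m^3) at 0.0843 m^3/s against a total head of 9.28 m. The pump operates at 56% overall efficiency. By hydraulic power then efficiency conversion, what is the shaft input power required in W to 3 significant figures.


Approach: apply hydraulic power then efficiency conversion, P = rho*g*Q*H; P_in = P/eta.
Step 1 — hydraulic power (P = rho*g*Q*H):
  P = 1000 * 9.81 * 0.0843 * 9.28 = 7674.4 W
Step 2 — input power: P_in = P/eta = 7674.4 / 0.56 = 13700 W
Therefore the shaft input power required = 13700 W.


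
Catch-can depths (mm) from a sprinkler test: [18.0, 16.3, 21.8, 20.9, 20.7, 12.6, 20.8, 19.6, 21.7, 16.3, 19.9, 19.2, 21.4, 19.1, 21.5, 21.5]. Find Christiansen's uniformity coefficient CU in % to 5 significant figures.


Approach: apply Christiansen's uniformity coefficient, CU = (1 - mean_abs_deviation/mean)*100.
mean = 19.45625 mm
mean |d_i - mean| = 1.904687 mm
CU = (1 - 1.904687/19.45625)*100 = 90.210 %
Therefore Christiansen's uniformity coefficient CU = 90.210 %.


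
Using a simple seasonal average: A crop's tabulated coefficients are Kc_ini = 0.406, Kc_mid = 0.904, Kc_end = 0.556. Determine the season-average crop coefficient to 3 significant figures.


Approach: apply a simple seasonal average, Kc_avg = (Kc_ini + Kc_mid + Kc_end)/3.
Kc_avg = (0.406 + 0.904 + 0.556)/3 = 0.622
Therefore the season-average crop coefficient = 0.622.


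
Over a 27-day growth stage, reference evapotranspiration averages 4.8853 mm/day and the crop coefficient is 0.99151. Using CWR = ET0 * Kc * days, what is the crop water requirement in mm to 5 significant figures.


CWR = 4.8853 * 0.99151 * 27 = 130.78 mm
Therefore the crop water requirement = 130.78 mm.


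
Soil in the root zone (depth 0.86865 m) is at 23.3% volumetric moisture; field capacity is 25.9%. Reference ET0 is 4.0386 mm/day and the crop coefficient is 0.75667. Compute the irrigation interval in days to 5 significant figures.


Approach: apply soil-water budget scheduling, SMD = (FC-theta)/100*depth*1000; ETc = ET0*Kc; interval = SMD/ETc.
Step 1 — soil moisture deficit:
  SMD = (25.9 - 23.3)/100 * 0.86865 * 1000 = 22.58490 mm
Step 2 — daily crop ET (ETc = ET0*Kc):
  ETc = 4.0386 * 0.75667 = 3.055887 mm/day
Step 3 — irrigation interval (SMD/ETc):
  interval = 22.58490 / 3.055887 = 7.3906 days
Therefore the irrigation interval = 7.3906 days.


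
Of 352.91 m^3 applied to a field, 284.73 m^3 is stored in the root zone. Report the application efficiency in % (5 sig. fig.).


Approach: apply the application efficiency ratio, Ea = (stored/applied)*100.
Ea = (284.73/352.91)*100 = 80.681 %
Therefore the application efficiency = 80.681 %.


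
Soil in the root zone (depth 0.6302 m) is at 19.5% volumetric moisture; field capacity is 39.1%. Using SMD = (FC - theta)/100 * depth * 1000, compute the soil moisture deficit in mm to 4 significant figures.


SMD = (39.1 - 19.5)/100 * 0.6302 * 1000 = 123.5 mm
Therefore the soil moisture deficit = 123.5 mm.


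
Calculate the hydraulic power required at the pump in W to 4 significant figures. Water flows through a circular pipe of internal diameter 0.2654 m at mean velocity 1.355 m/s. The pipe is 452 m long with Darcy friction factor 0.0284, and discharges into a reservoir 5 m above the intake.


Approach: apply continuity + Darcy-Weisbach + hydraulic power, Q = A*v; hf = f*(L/D)*(v^2/(2g)); H = static + hf; P = rho*g*Q*H.
Step 1 — flow rate (continuity, Q = A*v):
  A = pi*(0.2654/2)^2 = 0.0553212 m^2
  Q = 0.0553212 * 1.355 = 0.0749602 m^3/s
Step 2 — friction head loss (Darcy-Weisbach):
  hf = 0.0284 * (452/0.2654) * (1.355^2 / (2*9.81))
  hf = 4.52622 m
Step 3 — total head: H = 5 + 4.52622 = 9.52622 m
Step 4 — hydraulic power (P = rho*g*Q*H):
  P = 1000 * 9.81 * 0.0749602 * 9.52622 = 7005 W
Therefore the hydraulic power required at the pump = 7005 W.


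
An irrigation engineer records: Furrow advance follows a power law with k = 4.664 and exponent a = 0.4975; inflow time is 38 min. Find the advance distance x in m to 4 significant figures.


Approach: apply the power-law advance function, x = k*t^a.
x = 4.664 * 38^0.4975 = 28.49 m
Therefore the advance distance x = 28.49 m.


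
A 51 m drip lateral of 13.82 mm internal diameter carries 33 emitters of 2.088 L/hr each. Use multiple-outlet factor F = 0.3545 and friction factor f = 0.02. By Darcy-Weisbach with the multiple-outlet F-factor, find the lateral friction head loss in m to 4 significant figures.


Approach: apply Darcy-Weisbach with the multiple-outlet F-factor, Q = n*q/(3600*1000) m^3/s; v = Q/A; hf = F*f*(L/D)*(v^2/(2g)).
Q = 33*2.088/(3600*1000) = 1.91400e-05 m^3/s
A = pi*(13.82e-3/2)^2 = 1.50005e-04 m^2, so v = Q/A = 0.127596 m/s
hf = 0.3545*0.02*(51/0.01382)*(0.127596^2/(2*9.81)) = 0.02171 m
Therefore the lateral friction head loss = 0.02171 m.


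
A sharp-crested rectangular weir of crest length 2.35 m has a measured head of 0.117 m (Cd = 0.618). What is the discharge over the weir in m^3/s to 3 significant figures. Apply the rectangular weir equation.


Approach: apply the rectangular weir equation, Q = (2/3)*Cd*L*sqrt(2g)*H^1.5.
Q = (2/3)*0.618*2.35*sqrt(2*9.81)*0.117^1.5 = 0.172 m^3/s
Therefore the discharge over the weir = 0.172 m^3/s.


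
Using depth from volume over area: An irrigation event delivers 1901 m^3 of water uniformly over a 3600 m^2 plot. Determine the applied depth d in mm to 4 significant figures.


Approach: apply depth from volume over area, d = (V/A)*1000.
d = (1901 / 3600) * 1000 = 528.1 mm
Therefore the applied depth d = 528.1 mm.


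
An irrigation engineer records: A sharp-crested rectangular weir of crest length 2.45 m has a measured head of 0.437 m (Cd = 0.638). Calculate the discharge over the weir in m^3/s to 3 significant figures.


Approach: apply the rectangular weir equation, Q = (2/3)*Cd*L*sqrt(2g)*H^1.5.
Q = (2/3)*0.638*2.45*sqrt(2*9.81)*0.437^1.5 = 1.33 m^3/s
Therefore the discharge over the weir = 1.33 m^3/s.


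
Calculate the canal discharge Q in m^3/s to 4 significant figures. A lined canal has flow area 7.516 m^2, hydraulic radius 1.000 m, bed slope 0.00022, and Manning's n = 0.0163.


Approach: apply Manning's equation, Q = (1/n)*A*R^(2/3)*S^(1/2).
Q = (1/0.0163) * 7.516 * 1.000^(2/3) * 0.00022^(1/2) = 6.839 m^3/s
Therefore the canal discharge Q = 6.839 m^3/s.


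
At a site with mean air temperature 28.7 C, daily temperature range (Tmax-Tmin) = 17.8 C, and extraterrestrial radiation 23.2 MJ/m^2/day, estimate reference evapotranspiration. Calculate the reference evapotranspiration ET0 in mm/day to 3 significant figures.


Approach: apply the Hargreaves-Samani method, ET0 = 0.0023*(Tmean+17.8)*sqrt(Tmax-Tmin)*0.408*Ra.
ET0 = 0.0023*(28.7+17.8)*sqrt(17.8)*0.408*23.2 = 4.27 mm/day
Therefore the reference evapotranspiration ET0 = 4.27 mm/day.


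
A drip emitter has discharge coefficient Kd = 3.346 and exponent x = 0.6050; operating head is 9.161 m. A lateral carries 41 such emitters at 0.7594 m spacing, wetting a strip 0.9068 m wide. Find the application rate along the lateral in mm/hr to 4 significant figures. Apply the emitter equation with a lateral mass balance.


Approach: apply the emitter equation with a lateral mass balance, q = Kd*h^x; Q = n*q; rate = Q/(n*spacing*width).
Step 1 — single emitter flow (q = Kd*h^x):
  q = 3.346 * 9.161^0.6050 = 12.7791 L/hr
Step 2 — total lateral flow: Q = 41 * 12.7791 = 523.944 L/hr
Step 3 — wetted area: A = 41 * 0.7594 * 0.9068 = 28.2336 m^2
Step 4 — application rate: Q/A = 523.944/28.2336 = 18.56 mm/hr
Therefore the application rate along the lateral = 18.56 mm/hr.


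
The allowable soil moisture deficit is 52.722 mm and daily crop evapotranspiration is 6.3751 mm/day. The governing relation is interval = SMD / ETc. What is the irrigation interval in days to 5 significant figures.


interval = 52.722 / 6.3751 = 8.2700 days
Therefore the irrigation interval = 8.2700 days.


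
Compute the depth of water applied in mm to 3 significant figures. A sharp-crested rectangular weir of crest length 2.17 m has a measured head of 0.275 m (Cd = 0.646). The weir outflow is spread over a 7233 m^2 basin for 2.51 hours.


Approach: apply the rectangular weir equation with a volume-to-depth conversion, Q = (2/3)*Cd*L*sqrt(2g)*H^1.5; d = Q*t/A * 1000.
Step 1 — weir discharge:
  Q = (2/3)*0.646*2.17*sqrt(2*9.81)*0.275^1.5 = 0.59697 m^3/s
Step 2 — volume: V = 0.59697 * 2.51*3600 = 5394.2 m^3
Step 3 — depth: d = V/A * 1000 = 5394.2/7233 * 1000 = 746 mm
Therefore the depth of water applied = 746 mm.


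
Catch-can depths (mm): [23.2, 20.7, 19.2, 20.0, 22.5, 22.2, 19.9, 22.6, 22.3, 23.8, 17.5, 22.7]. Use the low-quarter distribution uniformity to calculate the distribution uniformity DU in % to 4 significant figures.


Approach: apply the low-quarter distribution uniformity, DU = (mean of lowest quarter of readings / overall mean)*100.
sorted lowest 3 of 12: [17.5, 19.2, 19.9] -> mean = 18.8667 mm
overall mean = 21.3833 mm
DU = (18.8667/21.3833)*100 = 88.23 %
Therefore the distribution uniformity DU = 88.23 %.


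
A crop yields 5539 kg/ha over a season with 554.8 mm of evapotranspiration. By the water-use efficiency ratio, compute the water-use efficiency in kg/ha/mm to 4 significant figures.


Approach: apply the water-use efficiency ratio, WUE = yield/ET.
WUE = 5539 / 554.8 = 9.984 kg/ha/mm
Therefore the water-use efficiency = 9.984 kg/ha/mm.


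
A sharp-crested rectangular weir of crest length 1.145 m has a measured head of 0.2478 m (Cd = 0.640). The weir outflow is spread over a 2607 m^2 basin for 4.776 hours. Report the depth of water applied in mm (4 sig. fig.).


Approach: apply the rectangular weir equation with a volume-to-depth conversion, Q = (2/3)*Cd*L*sqrt(2g)*H^1.5; d = Q*t/A * 1000.
Step 1 — weir discharge:
  Q = (2/3)*0.640*1.145*sqrt(2*9.81)*0.2478^1.5 = 0.266929 m^3/s
Step 2 — volume: V = 0.266929 * 4.776*3600 = 4589.47 m^3
Step 3 — depth: d = V/A * 1000 = 4589.47/2607 * 1000 = 1760 mm
Therefore the depth of water applied = 1760 mm.


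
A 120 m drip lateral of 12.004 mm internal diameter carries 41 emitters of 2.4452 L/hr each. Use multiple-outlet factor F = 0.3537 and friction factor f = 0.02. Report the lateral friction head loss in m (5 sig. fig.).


Approach: apply Darcy-Weisbach with the multiple-outlet F-factor, Q = n*q/(3600*1000) m^3/s; v = Q/A; hf = F*f*(L/D)*(v^2/(2g)).
Q = 41*2.4452/(3600*1000) = 2.784811e-05 m^3/s
A = pi*(12.004e-3/2)^2 = 1.131727e-04 m^2, so v = Q/A = 0.2460673 m/s
hf = 0.3537*0.02*(120/0.012004)*(0.2460673^2/(2*9.81)) = 0.21824 m
Therefore the lateral friction head loss = 0.21824 m.


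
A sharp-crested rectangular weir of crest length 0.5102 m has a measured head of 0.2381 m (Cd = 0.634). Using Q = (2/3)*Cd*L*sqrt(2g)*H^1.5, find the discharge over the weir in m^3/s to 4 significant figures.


Q = (2/3)*0.634*0.5102*sqrt(2*9.81)*0.2381^1.5 = 0.1110 m^3/s
Therefore the discharge over the weir = 0.1110 m^3/s.


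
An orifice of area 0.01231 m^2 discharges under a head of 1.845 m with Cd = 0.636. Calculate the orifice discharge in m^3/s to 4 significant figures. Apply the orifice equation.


Approach: apply the orifice equation, Q = Cd*A*sqrt(2*g*h).
Q = 0.636 * 0.01231 * sqrt(2*9.81*1.845) = 0.04710 m^3/s
Therefore the orifice discharge = 0.04710 m^3/s.


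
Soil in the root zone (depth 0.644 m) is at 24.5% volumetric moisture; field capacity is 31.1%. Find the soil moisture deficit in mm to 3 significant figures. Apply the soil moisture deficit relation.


Approach: apply the soil moisture deficit relation, SMD = (FC - theta)/100 * depth * 1000.
SMD = (31.1 - 24.5)/100 * 0.644 * 1000 = 42.5 mm
Therefore the soil moisture deficit = 42.5 mm.


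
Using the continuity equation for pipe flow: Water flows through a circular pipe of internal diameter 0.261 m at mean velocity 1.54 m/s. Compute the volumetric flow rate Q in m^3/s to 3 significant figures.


Approach: apply the continuity equation for pipe flow, Q = A * v with A = pi*(D/2)^2.
A = pi*(0.261/2)^2 = 0.053502 m^2
Q = 0.053502 * 1.54 = 0.0824 m^3/s
Therefore the volumetric flow rate Q = 0.0824 m^3/s.


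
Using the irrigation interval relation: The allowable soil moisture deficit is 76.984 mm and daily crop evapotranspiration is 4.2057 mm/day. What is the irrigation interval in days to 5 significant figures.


Approach: apply the irrigation interval relation, interval = SMD / ETc.
interval = 76.984 / 4.2057 = 18.305 days
Therefore the irrigation interval = 18.305 days.


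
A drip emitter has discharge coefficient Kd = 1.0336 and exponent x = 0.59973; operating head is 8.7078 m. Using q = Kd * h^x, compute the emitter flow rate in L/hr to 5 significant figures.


q = 1.0336 * 8.7078^0.59973 = 3.7848 L/hr
Therefore the emitter flow rate = 3.7848 L/hr.


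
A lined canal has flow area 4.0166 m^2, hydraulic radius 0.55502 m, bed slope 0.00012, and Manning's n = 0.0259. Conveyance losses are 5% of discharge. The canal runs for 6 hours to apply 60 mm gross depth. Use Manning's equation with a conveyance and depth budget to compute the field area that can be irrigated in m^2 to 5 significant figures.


Approach: apply Manning's equation with a conveyance and depth budget, Q = (1/n)*A*R^(2/3)*S^(1/2); Q_field = Q*(1-loss); Area = Q_field*t/(d/1000).
Step 1 — canal discharge (Manning's equation):
  Q = (1/0.0259) * 4.0166 * 0.55502^(2/3) * 0.00012^(1/2) = 1.147330 m^3/s
Step 2 — delivered flow: Q_field = 1.147330*(1 - 5/100) = 1.089964 m^3/s
Step 3 — volume delivered: V = 1.089964 * 6*3600 = 23543.22 m^3
Step 4 — area served: A = V / (depth/1000) = 23543.22 / 0.06 = 392390 m^2
Therefore the field area that can be irrigated = 392390 m^2.


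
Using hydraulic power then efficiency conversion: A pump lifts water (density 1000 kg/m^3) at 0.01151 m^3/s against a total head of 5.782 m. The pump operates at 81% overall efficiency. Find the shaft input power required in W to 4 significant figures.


Approach: apply hydraulic power then efficiency conversion, P = rho*g*Q*H; P_in = P/eta.
Step 1 — hydraulic power (P = rho*g*Q*H):
  P = 1000 * 9.81 * 0.01151 * 5.782 = 652.864 W
Step 2 — input power: P_in = P/eta = 652.864 / 0.81 = 806.0 W
Therefore the shaft input power required = 806.0 W.


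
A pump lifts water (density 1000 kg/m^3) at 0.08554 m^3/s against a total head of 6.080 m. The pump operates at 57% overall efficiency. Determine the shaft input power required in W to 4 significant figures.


Approach: apply hydraulic power then efficiency conversion, P = rho*g*Q*H; P_in = P/eta.
Step 1 — hydraulic power (P = rho*g*Q*H):
  P = 1000 * 9.81 * 0.08554 * 6.080 = 5102.02 W
Step 2 — input power: P_in = P/eta = 5102.02 / 0.57 = 8951 W
Therefore the shaft input power required = 8951 W.
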